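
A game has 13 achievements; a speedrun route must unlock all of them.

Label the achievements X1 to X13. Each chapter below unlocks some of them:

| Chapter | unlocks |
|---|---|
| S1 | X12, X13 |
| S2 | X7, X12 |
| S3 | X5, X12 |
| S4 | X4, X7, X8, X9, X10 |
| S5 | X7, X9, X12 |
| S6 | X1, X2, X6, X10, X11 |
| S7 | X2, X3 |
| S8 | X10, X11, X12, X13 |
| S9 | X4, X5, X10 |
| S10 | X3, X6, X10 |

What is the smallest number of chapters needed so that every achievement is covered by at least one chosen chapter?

S1 and S3 and S4 and S6 and S7 together: S1 ∪ S3 ∪ S4 ∪ S6 ∪ S7 = {X1, X2, X3, X4, X5, X6, X7, X8, X9, X10, X11, X12, X13} — every achievement is covered.
No 4 of the 10 chapters cover everything (all 210 combinations miss at least one achievement), so 5 is optimal.

5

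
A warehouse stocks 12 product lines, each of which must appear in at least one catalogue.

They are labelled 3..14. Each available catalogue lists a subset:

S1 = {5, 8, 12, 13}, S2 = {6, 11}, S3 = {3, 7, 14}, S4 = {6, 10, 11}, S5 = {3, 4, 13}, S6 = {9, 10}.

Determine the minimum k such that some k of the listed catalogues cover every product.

Take {S1, S2, S3, S5, S6}. Their union is {3, 4, 5, 6, 7, 8, 9, 10, 11, 12, 13, 14}, which is all 12 products.
No 4 of the 6 catalogues cover everything (all 15 combinations miss at least one product), so 5 is optimal.

5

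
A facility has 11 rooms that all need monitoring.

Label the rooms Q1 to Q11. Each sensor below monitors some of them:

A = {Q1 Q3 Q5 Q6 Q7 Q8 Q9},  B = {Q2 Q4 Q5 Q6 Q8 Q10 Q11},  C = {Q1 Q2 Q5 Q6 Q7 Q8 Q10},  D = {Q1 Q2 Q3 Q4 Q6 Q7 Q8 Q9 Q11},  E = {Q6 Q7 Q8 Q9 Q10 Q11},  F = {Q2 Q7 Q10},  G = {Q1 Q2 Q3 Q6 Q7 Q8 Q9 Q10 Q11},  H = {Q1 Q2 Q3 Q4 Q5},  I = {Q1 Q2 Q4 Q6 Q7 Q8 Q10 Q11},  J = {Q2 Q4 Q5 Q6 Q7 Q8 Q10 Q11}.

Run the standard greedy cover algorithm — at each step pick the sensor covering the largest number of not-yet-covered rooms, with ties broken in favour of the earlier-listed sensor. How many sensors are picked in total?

Greedy: pick D (covers 9 new) → pick B (covers 2 new). Total picks: 2.

2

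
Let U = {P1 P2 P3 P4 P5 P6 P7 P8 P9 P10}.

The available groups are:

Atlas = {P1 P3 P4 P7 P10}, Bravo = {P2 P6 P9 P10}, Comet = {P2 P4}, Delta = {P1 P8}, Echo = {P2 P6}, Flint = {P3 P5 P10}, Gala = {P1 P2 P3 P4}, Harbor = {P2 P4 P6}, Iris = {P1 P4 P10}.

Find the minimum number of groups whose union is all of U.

Atlas, Bravo, Delta, and Flint cover everything between them: the union {P1, P2, P3, P4, P5, P6, P7, P8, P9, P10} is all of U.
Only Flint contains P5, so Flint is forced; the remaining 7 points need at least 3 more groups (each remaining group adds at most 3) — so at least 4 groups are needed, and 4 is optimal.

4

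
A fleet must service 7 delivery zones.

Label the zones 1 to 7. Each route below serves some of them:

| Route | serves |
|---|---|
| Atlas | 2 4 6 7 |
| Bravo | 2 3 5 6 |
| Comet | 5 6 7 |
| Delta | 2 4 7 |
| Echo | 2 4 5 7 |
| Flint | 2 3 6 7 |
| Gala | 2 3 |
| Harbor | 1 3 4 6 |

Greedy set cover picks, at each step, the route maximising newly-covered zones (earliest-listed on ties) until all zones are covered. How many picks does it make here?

3

Greedy: pick Atlas (covers 4 new) → pick Bravo (covers 2 new) → pick Harbor (covers 1 new). Total picks: 3.
(The true minimum cover uses only 2 routes, so greedy is not optimal here.)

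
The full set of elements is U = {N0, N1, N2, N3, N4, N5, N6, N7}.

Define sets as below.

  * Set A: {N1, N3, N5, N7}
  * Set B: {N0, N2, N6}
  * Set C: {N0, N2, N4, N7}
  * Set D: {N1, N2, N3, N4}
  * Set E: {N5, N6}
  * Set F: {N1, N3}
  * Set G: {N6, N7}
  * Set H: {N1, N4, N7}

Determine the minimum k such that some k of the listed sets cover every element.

A and B and H together: A ∪ B ∪ H = {N0, N1, N2, N3, N4, N5, N6, N7} — every element is covered.
No 2 of the 8 sets cover everything (all 28 combinations miss at least one element), so 3 is optimal.

3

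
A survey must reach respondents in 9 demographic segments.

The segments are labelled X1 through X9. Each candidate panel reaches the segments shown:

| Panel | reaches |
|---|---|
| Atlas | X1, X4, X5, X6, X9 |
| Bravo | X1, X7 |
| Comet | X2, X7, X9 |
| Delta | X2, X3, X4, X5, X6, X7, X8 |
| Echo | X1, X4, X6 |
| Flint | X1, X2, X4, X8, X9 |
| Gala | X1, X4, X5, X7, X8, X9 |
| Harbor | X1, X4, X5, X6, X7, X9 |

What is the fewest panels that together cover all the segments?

2

Delta and Flint together: Delta ∪ Flint = {X1, X2, X3, X4, X5, X6, X7, X8, X9} — every segment is covered.
No single panel has all 9 segments (the largest, Delta, has 7), so 2 is optimal.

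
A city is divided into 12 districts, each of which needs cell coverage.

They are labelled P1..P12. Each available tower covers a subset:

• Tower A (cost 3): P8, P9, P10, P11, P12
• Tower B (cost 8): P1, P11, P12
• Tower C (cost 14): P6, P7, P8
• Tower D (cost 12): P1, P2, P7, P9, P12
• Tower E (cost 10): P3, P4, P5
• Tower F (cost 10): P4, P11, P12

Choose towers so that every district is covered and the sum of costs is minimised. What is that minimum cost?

39

A, C, D, E together cover every district (A ∪ C ∪ D ∪ E = {P1, P2, P3, P4, P5, P6, P7, P8, P9, P10, P11, P12}); total cost 3 + 14 + 12 + 10 = 39.
No covering selection has total cost below 39.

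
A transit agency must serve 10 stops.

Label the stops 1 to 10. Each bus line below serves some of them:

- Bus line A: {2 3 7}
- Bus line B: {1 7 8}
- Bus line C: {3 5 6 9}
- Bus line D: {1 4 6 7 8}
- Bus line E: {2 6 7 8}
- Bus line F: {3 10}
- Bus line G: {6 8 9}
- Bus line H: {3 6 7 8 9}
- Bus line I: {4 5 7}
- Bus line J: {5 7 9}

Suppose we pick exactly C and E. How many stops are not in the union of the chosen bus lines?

Union of C, E = {2, 3, 5, 6, 7, 8, 9}.
Not covered: 1, 4, 10 — 3 stops.

3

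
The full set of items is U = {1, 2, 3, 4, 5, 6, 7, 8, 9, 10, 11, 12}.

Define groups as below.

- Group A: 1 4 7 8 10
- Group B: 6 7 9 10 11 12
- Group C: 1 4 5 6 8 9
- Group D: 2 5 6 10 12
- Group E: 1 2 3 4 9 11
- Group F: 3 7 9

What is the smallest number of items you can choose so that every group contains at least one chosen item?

2

Take H = {9, 10}. Each listed group contains at least one of these, so H is a hitting set of size 2.
The groups D, F are pairwise disjoint, so any hitting set needs a separate item for each — at least 2. Hence 2 is optimal.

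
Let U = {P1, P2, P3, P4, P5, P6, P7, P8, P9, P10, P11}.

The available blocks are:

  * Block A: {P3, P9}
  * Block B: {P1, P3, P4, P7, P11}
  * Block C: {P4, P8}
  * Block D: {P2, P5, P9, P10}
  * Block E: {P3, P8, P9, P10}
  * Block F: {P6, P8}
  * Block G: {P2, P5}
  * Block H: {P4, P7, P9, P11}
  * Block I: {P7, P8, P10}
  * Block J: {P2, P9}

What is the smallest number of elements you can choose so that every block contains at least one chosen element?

4

Take T = {P2, P3, P8, P11}. Each listed block contains at least one of these, so T is a hitting set of size 4.
No choice of 3 elements meets every block, so 4 is the minimum.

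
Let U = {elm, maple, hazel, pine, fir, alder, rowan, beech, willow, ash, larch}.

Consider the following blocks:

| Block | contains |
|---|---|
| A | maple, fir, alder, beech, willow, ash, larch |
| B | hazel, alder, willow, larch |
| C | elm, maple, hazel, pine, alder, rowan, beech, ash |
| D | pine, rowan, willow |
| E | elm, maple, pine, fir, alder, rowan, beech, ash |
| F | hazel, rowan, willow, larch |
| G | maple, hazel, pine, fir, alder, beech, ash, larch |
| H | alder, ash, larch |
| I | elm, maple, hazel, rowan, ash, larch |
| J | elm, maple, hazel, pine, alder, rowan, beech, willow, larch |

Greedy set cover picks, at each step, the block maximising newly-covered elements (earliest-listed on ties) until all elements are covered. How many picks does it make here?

Greedy: pick J (covers 9 new) → pick A (covers 2 new). Total picks: 2.

2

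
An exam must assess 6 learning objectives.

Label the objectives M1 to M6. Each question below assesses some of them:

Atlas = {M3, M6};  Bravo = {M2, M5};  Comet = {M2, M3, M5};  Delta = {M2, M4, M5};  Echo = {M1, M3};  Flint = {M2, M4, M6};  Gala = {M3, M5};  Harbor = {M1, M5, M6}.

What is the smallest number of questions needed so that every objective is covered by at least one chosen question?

Take {Comet, Delta, Harbor}. Their union is {M1, M2, M3, M4, M5, M6}, which is all 6 objectives.
No 2 of the 8 questions cover everything (all 28 combinations miss at least one objective), so 3 is optimal.

3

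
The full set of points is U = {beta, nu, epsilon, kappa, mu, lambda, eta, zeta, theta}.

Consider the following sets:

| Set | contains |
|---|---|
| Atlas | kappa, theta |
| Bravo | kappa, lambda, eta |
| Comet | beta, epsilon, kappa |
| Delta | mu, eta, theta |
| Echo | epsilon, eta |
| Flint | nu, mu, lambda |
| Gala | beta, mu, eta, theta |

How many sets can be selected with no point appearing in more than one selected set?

Atlas, Echo, Flint are pairwise disjoint (Atlas={kappa,theta}; Echo={epsilon,eta}; Flint={nu,mu,lambda}).
Every remaining set overlaps one of these, and no 4 of the listed sets are pairwise disjoint, so 3 is the maximum.

3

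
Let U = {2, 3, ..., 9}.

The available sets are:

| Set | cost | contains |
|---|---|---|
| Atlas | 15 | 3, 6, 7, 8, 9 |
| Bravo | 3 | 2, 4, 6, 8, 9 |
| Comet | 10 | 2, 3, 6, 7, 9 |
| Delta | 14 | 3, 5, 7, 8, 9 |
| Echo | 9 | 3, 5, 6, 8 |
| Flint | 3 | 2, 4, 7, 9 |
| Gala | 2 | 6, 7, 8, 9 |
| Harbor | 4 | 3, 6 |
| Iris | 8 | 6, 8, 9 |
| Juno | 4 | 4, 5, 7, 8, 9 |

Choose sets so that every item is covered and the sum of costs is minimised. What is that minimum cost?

11

Bravo, Harbor, Juno together cover every item (Bravo ∪ Harbor ∪ Juno = {2, 3, 4, 5, 6, 7, 8, 9}); total cost 3 + 4 + 4 = 11.
The greedy pick Gala, Bravo, Harbor, Juno costs 13; no covering selection beats 11.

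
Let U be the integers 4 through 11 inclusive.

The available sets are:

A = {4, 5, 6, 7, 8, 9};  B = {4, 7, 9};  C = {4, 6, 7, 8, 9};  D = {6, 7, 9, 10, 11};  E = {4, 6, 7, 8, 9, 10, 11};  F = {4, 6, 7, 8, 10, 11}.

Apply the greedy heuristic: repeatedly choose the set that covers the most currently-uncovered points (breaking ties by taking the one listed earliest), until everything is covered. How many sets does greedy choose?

2

Greedy: pick E (covers 7 new) → pick A (covers 1 new). Total picks: 2.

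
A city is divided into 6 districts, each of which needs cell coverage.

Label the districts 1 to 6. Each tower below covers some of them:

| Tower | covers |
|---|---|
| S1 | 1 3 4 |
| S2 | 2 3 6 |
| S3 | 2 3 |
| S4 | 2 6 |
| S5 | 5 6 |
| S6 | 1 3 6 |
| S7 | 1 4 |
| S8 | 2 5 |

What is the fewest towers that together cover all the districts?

3

S2 and S5 and S7 together: S2 ∪ S5 ∪ S7 = {1, 2, 3, 4, 5, 6} — every district is covered.
No 2 of the 8 towers cover everything (all 28 combinations miss at least one district), so 3 is optimal.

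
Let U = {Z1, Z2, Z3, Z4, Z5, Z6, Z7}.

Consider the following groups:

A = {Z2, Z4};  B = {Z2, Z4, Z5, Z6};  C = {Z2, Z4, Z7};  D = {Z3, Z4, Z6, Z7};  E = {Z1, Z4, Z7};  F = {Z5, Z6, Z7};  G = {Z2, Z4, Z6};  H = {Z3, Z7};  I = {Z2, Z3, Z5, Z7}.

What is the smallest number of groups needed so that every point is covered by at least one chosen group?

Take {E, G, I}. Their union is {Z1, Z2, Z3, Z4, Z5, Z6, Z7}, which is all 7 points.
Only E contains Z1, so E is forced; the remaining 4 points need at least 2 more groups (each remaining group adds at most 3) — so at least 3 groups are needed, and 3 is optimal.

3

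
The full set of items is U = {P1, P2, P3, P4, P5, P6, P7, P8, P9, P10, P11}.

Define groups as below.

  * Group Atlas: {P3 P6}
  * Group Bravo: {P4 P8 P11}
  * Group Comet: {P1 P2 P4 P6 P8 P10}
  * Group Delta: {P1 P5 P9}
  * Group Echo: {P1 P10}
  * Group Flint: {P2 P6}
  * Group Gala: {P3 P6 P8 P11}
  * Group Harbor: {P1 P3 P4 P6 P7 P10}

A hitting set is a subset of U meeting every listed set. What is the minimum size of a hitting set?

Take H = {P1, P4, P6}. Each listed group contains at least one of these, so H is a hitting set of size 3.
The groups Atlas, Bravo, Echo are pairwise disjoint, so any hitting set needs a separate item for each — at least 3. Hence 3 is optimal.

3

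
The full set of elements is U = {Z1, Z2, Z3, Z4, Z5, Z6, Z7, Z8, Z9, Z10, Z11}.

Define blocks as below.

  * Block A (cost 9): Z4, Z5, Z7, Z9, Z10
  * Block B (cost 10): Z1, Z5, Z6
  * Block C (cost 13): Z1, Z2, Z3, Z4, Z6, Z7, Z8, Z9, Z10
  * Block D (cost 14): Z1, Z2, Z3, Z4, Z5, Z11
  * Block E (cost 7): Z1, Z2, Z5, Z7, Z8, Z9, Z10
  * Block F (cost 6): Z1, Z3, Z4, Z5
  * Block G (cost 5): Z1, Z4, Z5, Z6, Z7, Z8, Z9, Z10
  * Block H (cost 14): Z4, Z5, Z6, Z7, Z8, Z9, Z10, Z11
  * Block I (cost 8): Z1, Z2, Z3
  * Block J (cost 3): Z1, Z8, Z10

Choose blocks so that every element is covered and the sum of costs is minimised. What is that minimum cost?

D, G together cover every element (D ∪ G = {Z1, Z2, Z3, Z4, Z5, Z6, Z7, Z8, Z9, Z10, Z11}); total cost 14 + 5 = 19.
The greedy pick G, I, D costs 27; no covering selection beats 19.

19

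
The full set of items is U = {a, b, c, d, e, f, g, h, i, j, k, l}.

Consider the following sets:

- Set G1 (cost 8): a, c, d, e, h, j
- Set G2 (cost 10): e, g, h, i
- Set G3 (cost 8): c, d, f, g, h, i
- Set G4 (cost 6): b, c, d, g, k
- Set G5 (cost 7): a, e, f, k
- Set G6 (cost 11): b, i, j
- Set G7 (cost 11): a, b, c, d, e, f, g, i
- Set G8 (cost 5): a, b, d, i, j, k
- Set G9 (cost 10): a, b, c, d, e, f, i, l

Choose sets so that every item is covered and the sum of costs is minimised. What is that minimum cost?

G3, G8, G9 together cover every item (G3 ∪ G8 ∪ G9 = {a, b, c, d, e, f, g, h, i, j, k, l}); total cost 8 + 5 + 10 = 23.
No covering selection has total cost below 23.

23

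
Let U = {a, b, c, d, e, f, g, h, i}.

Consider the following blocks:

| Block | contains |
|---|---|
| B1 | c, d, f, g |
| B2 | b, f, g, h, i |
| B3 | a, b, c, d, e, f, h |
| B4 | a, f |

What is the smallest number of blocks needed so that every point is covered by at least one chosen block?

2

B2 and B3 together: B2 ∪ B3 = {a, b, c, d, e, f, g, h, i} — every point is covered.
No single block has all 9 points (the largest, B3, has 7), so 2 is optimal.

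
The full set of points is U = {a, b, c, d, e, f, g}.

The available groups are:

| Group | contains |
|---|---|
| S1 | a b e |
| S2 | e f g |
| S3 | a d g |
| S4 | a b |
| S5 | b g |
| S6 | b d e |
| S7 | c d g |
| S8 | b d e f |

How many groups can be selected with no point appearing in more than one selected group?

S1, S7 are pairwise disjoint (S1={a,b,e}; S7={c,d,g}).
Every remaining group overlaps one of these, and no 3 of the listed groups are pairwise disjoint, so 2 is the maximum.

2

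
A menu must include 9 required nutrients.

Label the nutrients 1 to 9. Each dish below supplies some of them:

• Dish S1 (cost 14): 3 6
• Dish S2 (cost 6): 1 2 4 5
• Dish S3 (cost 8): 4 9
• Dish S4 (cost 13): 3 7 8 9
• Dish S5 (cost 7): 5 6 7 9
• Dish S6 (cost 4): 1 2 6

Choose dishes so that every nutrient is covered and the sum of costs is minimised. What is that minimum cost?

S2, S4, S6 together cover every nutrient (S2 ∪ S4 ∪ S6 = {1, 2, 3, 4, 5, 6, 7, 8, 9}); total cost 6 + 13 + 4 = 23.
The greedy pick S6, S5, S2, S4 costs 30; no covering selection beats 23.

23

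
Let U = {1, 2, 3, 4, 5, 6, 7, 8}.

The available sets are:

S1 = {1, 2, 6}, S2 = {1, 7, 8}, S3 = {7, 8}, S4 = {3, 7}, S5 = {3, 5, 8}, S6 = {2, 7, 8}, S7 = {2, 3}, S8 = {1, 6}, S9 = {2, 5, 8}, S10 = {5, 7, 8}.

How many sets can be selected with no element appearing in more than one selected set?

S7, S8, S10 are pairwise disjoint (S7={2,3}; S8={1,6}; S10={5,7,8}).
Every remaining set overlaps one of these, and no 4 of the listed sets are pairwise disjoint, so 3 is the maximum.

3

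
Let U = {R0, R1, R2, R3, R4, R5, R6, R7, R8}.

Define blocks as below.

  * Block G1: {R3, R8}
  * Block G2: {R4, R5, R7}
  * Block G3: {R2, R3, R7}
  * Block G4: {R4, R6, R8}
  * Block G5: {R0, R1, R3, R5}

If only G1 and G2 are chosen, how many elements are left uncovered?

4

Union of G1, G2 = {R3, R4, R5, R7, R8}.
Not covered: R0, R1, R2, R6 — 4 elements.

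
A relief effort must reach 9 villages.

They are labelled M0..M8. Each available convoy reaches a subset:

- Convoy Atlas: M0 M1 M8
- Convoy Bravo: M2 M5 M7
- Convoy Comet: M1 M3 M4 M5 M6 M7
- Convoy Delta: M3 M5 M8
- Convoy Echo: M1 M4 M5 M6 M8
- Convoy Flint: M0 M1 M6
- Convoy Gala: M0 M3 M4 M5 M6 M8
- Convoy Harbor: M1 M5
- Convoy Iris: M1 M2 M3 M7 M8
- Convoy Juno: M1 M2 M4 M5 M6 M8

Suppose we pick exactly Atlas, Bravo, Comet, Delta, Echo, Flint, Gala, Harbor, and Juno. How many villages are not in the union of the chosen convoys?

0

Union of Atlas, Bravo, Comet, Delta, Echo, Flint, Gala, Harbor, Juno = {M0, M1, M2, M3, M4, M5, M6, M7, M8} — that's every village, so 0 are uncovered.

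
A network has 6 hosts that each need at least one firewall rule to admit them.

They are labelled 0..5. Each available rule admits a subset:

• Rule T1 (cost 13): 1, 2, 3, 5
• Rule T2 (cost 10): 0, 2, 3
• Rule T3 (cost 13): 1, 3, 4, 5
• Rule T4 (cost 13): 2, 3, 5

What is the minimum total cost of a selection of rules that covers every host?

T2, T3 together cover every host (T2 ∪ T3 = {0, 1, 2, 3, 4, 5}); total cost 10 + 13 = 23.
The greedy pick T1, T2, T3 costs 36; no covering selection beats 23.

23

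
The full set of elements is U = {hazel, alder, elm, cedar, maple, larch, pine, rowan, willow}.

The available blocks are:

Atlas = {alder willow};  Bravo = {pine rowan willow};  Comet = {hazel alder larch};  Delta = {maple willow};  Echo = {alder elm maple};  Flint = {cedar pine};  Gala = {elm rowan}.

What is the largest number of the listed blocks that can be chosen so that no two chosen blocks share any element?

4

Comet, Delta, Flint, Gala are pairwise disjoint (Comet={hazel,alder,larch}; Delta={maple,willow}; Flint={cedar,pine}; Gala={elm,rowan}).
Every remaining block overlaps one of these, and no 5 of the listed blocks are pairwise disjoint, so 4 is the maximum.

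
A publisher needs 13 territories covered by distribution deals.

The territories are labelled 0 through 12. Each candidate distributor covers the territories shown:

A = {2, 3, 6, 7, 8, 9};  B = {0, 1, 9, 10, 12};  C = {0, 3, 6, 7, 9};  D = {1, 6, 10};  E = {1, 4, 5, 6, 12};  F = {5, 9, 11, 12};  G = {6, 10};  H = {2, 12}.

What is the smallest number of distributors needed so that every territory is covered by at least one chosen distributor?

Take {A, B, E, F}. Their union is {0, 1, 2, 3, 4, 5, 6, 7, 8, 9, 10, 11, 12}, which is all 13 territories.
No 3 of the 8 distributors cover everything (all 56 combinations miss at least one territory), so 4 is optimal.

4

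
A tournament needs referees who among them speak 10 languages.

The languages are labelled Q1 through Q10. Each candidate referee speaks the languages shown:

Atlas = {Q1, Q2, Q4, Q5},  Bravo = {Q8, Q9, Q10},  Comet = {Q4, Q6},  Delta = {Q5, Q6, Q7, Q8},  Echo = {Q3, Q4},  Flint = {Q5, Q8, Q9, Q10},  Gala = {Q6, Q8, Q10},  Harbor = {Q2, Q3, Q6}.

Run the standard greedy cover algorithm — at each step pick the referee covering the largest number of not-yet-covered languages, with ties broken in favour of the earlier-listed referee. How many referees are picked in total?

Greedy: pick Atlas (covers 4 new) → pick Bravo (covers 3 new) → pick Delta (covers 2 new) → pick Echo (covers 1 new). Total picks: 4.

4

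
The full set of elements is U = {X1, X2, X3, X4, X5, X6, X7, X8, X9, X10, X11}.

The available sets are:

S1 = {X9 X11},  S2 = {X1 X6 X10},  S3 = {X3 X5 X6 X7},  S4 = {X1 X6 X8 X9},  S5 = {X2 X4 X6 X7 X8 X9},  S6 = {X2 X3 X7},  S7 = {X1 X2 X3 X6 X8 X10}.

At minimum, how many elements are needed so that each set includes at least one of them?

The 3 elements {X3, X9, X10} hit every set.
The sets S1, S2, S6 are pairwise disjoint, so any hitting set needs a separate element for each — at least 3. Hence 3 is optimal.

3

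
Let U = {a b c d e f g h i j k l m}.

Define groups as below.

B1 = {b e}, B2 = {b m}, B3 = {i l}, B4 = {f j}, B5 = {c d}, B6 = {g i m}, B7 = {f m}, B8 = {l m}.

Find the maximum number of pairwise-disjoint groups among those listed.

4

B2, B3, B4, B5 are pairwise disjoint (B2={b,m}; B3={i,l}; B4={f,j}; B5={c,d}).
Every remaining group overlaps one of these, and no 5 of the listed groups are pairwise disjoint, so 4 is the maximum.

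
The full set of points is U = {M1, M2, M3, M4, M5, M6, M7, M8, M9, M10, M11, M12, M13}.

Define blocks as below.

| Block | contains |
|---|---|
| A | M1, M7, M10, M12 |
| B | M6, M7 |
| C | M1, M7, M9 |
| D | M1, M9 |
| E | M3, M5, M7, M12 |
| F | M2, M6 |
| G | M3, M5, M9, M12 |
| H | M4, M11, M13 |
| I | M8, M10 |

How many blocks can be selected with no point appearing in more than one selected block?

5

D, E, F, H, I are pairwise disjoint (D={M1,M9}; E={M3,M5,M7,M12}; F={M2,M6}; H={M4,M11,M13}; I={M8,M10}).
Every remaining block overlaps one of these, and no 6 of the listed blocks are pairwise disjoint, so 5 is the maximum.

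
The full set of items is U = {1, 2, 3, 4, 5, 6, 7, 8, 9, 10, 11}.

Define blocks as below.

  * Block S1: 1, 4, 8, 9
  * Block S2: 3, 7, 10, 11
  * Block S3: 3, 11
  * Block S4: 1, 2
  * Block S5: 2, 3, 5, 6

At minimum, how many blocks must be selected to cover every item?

3

S1 and S2 and S5 together: S1 ∪ S2 ∪ S5 = {1, 2, 3, 4, 5, 6, 7, 8, 9, 10, 11} — every item is covered.
Each block has at most 4 items, and 2·4 = 8 < 11 — so at least 3 blocks are needed, and 3 is optimal.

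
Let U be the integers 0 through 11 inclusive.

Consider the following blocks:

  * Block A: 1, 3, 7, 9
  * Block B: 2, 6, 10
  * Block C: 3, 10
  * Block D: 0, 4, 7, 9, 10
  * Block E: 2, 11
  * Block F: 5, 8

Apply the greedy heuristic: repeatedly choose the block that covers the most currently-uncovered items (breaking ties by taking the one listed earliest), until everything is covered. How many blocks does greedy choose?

Greedy: pick D (covers 5 new) → pick A (covers 2 new) → pick B (covers 2 new) → pick F (covers 2 new) → pick E (covers 1 new). Total picks: 5.

5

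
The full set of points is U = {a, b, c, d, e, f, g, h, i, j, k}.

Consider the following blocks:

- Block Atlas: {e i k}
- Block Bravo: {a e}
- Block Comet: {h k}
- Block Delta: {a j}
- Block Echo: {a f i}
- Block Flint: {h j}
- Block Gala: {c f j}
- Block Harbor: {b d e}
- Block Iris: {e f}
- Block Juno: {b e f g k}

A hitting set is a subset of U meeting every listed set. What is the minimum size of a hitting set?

The 4 points {e, f, h, j} hit every block.
No choice of 3 points meets every block, so 4 is the minimum.

4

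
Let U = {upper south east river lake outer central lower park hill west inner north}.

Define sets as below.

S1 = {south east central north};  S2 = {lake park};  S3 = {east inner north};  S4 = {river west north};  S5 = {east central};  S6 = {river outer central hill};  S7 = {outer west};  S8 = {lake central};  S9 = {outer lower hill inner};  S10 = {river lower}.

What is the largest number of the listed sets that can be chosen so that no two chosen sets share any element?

4

S1, S2, S7, S10 are pairwise disjoint (S1={south,east,central,north}; S2={lake,park}; S7={outer,west}; S10={river,lower}).
Every remaining set overlaps one of these, and no 5 of the listed sets are pairwise disjoint, so 4 is the maximum.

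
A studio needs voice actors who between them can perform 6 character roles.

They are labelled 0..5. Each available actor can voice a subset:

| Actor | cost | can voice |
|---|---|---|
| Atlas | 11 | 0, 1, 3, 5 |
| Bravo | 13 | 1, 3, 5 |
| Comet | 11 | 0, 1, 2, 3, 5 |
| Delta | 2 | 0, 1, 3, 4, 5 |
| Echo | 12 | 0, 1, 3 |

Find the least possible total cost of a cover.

Comet, Delta together cover every role (Comet ∪ Delta = {0, 1, 2, 3, 4, 5}); total cost 11 + 2 = 13.
No covering selection has total cost below 13.

13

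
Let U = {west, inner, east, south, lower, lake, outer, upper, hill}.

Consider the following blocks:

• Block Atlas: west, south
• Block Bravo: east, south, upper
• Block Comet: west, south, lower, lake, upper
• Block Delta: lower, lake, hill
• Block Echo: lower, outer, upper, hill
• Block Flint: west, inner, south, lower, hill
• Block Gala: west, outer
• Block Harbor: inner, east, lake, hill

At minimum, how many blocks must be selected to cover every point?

Take {Comet, Echo, Harbor}. Their union is {west, inner, east, south, lower, lake, outer, upper, hill}, which is all 9 points.
No 2 of the 8 blocks cover everything (all 28 combinations miss at least one point), so 3 is optimal.

3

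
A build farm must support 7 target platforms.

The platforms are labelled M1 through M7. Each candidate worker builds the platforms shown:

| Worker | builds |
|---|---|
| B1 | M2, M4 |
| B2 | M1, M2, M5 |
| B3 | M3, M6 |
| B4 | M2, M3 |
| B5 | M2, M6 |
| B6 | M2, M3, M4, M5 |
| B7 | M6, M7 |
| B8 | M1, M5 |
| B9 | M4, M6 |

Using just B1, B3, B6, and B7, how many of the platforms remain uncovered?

1

Union of B1, B3, B6, B7 = {M2, M3, M4, M5, M6, M7}.
Not covered: M1 — 1 platform.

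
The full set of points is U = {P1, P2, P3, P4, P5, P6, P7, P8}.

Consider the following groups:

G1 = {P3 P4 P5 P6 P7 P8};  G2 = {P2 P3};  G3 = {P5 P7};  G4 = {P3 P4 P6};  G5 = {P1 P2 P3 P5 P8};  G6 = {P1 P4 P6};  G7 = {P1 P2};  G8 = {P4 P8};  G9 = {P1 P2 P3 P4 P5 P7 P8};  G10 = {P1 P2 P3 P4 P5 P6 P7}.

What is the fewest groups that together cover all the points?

Take {G4, G9}. Their union is {P1, P2, P3, P4, P5, P6, P7, P8}, which is all 8 points.
No single group has all 8 points (the largest, G9, has 7), so 2 is optimal.

2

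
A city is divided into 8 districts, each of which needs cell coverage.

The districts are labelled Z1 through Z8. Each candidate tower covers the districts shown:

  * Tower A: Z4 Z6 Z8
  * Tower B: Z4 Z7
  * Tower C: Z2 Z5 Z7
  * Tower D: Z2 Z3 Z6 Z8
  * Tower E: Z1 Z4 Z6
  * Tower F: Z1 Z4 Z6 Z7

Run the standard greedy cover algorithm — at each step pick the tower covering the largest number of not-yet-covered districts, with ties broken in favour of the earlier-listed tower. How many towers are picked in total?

Greedy: pick D (covers 4 new) → pick F (covers 3 new) → pick C (covers 1 new). Total picks: 3.

3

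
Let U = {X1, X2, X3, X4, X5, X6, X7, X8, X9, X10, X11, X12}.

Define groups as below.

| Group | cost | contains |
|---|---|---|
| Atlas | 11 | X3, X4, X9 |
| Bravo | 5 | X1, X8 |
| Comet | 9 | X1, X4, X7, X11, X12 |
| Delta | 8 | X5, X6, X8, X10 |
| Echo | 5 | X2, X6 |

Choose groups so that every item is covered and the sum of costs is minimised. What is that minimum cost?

33

Atlas, Comet, Delta, Echo together cover every item (Atlas ∪ Comet ∪ Delta ∪ Echo = {X1, X2, X3, X4, X5, X6, X7, X8, X9, X10, X11, X12}); total cost 11 + 9 + 8 + 5 = 33.
No covering selection has total cost below 33.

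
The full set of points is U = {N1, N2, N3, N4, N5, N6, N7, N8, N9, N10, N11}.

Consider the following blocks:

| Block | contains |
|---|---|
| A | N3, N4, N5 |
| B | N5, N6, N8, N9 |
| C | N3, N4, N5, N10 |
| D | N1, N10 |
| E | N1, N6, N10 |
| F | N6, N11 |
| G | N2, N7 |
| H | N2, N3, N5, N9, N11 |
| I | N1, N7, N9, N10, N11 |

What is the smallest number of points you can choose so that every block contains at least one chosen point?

T = {N5, N6, N7, N10} meets every block (each contains at least one member of T), and |T| = 4.
The blocks A, D, F, G are pairwise disjoint, so any hitting set needs a separate point for each — at least 4. Hence 4 is optimal.

4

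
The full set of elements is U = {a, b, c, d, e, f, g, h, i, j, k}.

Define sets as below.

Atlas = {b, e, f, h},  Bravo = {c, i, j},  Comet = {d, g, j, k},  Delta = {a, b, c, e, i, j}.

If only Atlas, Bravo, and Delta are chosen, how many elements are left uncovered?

3

Union of Atlas, Bravo, Delta = {a, b, c, e, f, h, i, j}.
Not covered: d, g, k — 3 elements.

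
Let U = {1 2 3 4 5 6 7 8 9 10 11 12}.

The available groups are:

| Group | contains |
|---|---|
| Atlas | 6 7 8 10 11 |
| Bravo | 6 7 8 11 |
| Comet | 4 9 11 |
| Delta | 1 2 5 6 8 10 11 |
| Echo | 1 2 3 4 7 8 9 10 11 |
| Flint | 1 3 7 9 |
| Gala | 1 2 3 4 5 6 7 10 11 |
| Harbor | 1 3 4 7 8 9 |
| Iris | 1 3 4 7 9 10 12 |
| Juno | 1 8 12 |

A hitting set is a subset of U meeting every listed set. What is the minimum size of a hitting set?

2

H = {1, 11} meets every group (each contains at least one member of H), and |H| = 2.
The groups Comet, Juno are pairwise disjoint, so any hitting set needs a separate element for each — at least 2. Hence 2 is optimal.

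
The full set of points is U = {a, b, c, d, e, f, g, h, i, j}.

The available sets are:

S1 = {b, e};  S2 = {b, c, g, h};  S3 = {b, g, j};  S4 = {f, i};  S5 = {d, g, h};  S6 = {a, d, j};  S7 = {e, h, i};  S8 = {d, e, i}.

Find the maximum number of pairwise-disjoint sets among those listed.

S2, S4, S6 are pairwise disjoint (S2={b,c,g,h}; S4={f,i}; S6={a,d,j}).
Every remaining set overlaps one of these, and no 4 of the listed sets are pairwise disjoint, so 3 is the maximum.

3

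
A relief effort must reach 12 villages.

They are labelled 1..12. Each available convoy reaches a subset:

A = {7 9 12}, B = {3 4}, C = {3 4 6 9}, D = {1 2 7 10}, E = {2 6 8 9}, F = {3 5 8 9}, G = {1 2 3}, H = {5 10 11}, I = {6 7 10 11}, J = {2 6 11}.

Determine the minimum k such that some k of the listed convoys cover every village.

5

A and C and F and G and I together: A ∪ C ∪ F ∪ G ∪ I = {1, 2, 3, 4, 5, 6, 7, 8, 9, 10, 11, 12} — every village is covered.
No 4 of the 10 convoys cover everything (all 210 combinations miss at least one village), so 5 is optimal.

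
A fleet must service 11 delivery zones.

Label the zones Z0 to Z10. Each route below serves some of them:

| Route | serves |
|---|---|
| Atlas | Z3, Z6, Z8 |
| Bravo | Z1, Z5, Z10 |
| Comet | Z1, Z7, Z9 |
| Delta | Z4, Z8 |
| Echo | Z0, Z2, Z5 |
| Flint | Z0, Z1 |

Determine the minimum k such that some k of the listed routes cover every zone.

Take {Atlas, Bravo, Comet, Delta, Echo}. Their union is {Z0, Z1, Z2, Z3, Z4, Z5, Z6, Z7, Z8, Z9, Z10}, which is all 11 zones.
No 4 of the 6 routes cover everything (all 15 combinations miss at least one zone), so 5 is optimal.

5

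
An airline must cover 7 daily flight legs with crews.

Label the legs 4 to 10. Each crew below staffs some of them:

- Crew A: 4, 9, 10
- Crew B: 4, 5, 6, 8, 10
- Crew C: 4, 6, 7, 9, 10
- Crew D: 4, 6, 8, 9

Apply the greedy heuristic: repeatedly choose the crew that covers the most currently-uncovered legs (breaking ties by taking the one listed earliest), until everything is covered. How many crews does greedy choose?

Greedy: pick B (covers 5 new) → pick C (covers 2 new). Total picks: 2.

2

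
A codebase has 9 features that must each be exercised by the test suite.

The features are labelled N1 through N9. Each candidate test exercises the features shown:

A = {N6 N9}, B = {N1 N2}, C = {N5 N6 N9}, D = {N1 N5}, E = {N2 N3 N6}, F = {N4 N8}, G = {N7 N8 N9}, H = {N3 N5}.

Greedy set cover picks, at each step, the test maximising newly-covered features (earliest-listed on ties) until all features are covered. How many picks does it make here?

5

Greedy: pick C (covers 3 new) → pick B (covers 2 new) → pick F (covers 2 new) → pick E (covers 1 new) → pick G (covers 1 new). Total picks: 5.
(The true minimum cover uses only 4 tests, so greedy is not optimal here.)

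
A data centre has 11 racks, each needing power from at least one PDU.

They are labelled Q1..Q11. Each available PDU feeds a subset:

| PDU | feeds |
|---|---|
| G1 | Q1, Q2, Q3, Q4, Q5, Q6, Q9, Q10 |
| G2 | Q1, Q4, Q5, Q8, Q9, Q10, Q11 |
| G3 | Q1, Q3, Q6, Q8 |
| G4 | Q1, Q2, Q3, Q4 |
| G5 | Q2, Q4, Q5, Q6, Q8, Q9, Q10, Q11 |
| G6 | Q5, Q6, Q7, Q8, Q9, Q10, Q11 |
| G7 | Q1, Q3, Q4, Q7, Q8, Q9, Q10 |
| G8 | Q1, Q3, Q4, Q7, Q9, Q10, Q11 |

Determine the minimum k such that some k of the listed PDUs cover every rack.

2

G5 and G7 together: G5 ∪ G7 = {Q1, Q2, Q3, Q4, Q5, Q6, Q7, Q8, Q9, Q10, Q11} — every rack is covered.
No single PDU has all 11 racks (the largest, G1, has 8), so 2 is optimal.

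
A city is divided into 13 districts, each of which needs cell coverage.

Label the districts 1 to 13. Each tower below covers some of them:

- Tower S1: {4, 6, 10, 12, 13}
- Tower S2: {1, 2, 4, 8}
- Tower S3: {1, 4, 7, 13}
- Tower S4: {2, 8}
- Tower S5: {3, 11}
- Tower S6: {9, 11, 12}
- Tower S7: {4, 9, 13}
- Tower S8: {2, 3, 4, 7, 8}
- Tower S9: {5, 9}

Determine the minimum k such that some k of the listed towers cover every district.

Take {S1, S3, S6, S8, S9}. Their union is {1, 2, 3, 4, 5, 6, 7, 8, 9, 10, 11, 12, 13}, which is all 13 districts.
No 4 of the 9 towers cover everything (all 126 combinations miss at least one district), so 5 is optimal.

5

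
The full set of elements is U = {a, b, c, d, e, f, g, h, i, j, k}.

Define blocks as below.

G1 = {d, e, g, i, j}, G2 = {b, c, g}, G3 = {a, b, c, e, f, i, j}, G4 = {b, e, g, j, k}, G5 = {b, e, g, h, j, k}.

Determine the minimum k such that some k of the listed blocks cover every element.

G1, G3, and G5 cover everything between them: the union {a, b, c, d, e, f, g, h, i, j, k} is all of U.
Only G3 contains a, so G3 is forced; the remaining 4 elements need at least 2 more blocks (each remaining block adds at most 3) — so at least 3 blocks are needed, and 3 is optimal.

3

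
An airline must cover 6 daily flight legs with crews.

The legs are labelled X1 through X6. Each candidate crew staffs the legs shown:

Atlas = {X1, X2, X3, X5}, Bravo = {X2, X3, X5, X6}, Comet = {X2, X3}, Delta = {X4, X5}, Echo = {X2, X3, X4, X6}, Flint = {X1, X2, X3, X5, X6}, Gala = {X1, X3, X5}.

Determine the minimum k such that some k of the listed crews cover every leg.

2

Take {Echo, Gala}. Their union is {X1, X2, X3, X4, X5, X6}, which is all 6 legs.
No single crew has all 6 legs (the largest, Flint, has 5), so 2 is optimal.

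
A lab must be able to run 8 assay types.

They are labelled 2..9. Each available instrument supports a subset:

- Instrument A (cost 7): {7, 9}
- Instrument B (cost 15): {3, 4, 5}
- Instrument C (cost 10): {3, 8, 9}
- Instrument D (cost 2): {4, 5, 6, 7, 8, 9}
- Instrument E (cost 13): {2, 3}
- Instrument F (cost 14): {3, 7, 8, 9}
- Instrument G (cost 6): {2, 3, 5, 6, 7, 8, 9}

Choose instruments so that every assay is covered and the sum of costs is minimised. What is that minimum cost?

8

D, G together cover every assay (D ∪ G = {2, 3, 4, 5, 6, 7, 8, 9}); total cost 2 + 6 = 8.
No covering selection has total cost below 8.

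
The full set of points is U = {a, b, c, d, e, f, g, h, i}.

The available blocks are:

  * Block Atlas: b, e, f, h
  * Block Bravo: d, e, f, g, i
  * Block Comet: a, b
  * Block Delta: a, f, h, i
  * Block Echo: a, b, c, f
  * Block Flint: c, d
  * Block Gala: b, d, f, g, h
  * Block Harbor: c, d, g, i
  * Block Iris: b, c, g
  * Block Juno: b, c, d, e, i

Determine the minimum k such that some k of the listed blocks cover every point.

Bravo and Echo and Gala together: Bravo ∪ Echo ∪ Gala = {a, b, c, d, e, f, g, h, i} — every point is covered.
No 2 of the 10 blocks cover everything (all 45 combinations miss at least one point), so 3 is optimal.

3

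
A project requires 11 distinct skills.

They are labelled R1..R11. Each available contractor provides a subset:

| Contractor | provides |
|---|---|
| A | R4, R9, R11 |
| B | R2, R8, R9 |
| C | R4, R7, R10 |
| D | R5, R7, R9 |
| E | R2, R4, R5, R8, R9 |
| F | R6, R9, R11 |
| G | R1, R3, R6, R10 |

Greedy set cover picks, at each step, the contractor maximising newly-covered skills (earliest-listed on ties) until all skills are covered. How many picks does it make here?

4

Greedy: pick E (covers 5 new) → pick G (covers 4 new) → pick A (covers 1 new) → pick C (covers 1 new). Total picks: 4.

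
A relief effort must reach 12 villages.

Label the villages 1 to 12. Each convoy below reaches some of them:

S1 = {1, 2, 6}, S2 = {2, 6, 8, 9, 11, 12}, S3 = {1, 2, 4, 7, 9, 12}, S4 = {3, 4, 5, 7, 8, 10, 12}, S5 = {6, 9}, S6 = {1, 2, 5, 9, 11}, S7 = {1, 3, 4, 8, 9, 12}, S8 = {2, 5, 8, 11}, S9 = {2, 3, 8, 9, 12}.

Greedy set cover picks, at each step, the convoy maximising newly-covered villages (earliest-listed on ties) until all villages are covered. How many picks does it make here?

Greedy: pick S4 (covers 7 new) → pick S2 (covers 4 new) → pick S1 (covers 1 new). Total picks: 3.

3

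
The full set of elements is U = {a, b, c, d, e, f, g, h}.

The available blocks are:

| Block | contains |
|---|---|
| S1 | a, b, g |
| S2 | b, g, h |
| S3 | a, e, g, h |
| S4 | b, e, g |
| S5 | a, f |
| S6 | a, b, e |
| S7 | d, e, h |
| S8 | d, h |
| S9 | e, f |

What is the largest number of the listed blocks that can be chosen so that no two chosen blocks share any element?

3

S4, S5, S8 are pairwise disjoint (S4={b,e,g}; S5={a,f}; S8={d,h}).
Every remaining block overlaps one of these, and no 4 of the listed blocks are pairwise disjoint, so 3 is the maximum.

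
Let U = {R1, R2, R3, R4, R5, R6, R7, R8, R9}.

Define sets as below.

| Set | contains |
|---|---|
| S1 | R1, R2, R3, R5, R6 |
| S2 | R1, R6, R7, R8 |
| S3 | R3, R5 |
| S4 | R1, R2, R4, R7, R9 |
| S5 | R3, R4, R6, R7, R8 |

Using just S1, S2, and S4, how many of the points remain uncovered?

0

Union of S1, S2, S4 = {R1, R2, R3, R4, R5, R6, R7, R8, R9} — that's every point, so 0 are uncovered.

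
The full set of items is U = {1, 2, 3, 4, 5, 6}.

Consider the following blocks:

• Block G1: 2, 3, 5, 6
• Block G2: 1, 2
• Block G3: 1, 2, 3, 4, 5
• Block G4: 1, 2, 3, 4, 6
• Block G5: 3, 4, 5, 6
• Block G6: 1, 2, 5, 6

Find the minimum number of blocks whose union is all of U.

2

Take {G4, G5}. Their union is {1, 2, 3, 4, 5, 6}, which is all 6 items.
No single block has all 6 items (the largest, G3, has 5), so 2 is optimal.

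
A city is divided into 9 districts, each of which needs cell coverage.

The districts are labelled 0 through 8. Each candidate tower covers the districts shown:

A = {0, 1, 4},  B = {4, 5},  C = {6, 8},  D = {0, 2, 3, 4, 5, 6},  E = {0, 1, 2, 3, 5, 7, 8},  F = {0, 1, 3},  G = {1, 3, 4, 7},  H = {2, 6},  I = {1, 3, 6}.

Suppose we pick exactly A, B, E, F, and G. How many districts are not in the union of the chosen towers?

1

Union of A, B, E, F, G = {0, 1, 2, 3, 4, 5, 7, 8}.
Not covered: 6 — 1 district.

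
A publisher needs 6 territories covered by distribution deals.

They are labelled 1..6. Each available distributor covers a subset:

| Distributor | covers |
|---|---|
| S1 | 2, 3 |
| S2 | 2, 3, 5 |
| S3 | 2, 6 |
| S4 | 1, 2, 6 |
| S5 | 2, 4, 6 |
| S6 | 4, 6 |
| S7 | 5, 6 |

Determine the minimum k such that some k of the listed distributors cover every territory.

Take {S2, S4, S5}. Their union is {1, 2, 3, 4, 5, 6}, which is all 6 territories.
Only S4 contains 1, so S4 is forced; the remaining 3 territories need at least 2 more distributors (each remaining distributor adds at most 2) — so at least 3 distributors are needed, and 3 is optimal.

3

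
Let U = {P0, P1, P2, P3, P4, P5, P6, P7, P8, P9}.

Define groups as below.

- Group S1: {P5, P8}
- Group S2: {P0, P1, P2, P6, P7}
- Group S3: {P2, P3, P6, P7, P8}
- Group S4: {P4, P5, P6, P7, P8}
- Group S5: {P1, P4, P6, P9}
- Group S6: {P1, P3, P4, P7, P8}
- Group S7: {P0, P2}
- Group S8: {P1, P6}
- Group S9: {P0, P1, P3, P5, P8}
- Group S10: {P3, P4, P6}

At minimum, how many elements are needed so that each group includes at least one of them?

The 3 elements {P0, P6, P8} hit every group.
The groups S1, S5, S7 are pairwise disjoint, so any hitting set needs a separate element for each — at least 3. Hence 3 is optimal.

3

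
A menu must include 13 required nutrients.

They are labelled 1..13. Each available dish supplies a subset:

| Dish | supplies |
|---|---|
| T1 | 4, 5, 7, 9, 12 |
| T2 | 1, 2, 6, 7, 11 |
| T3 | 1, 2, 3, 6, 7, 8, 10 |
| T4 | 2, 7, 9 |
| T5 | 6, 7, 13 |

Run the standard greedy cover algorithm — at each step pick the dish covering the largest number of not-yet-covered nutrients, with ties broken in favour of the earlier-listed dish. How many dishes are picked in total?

Greedy: pick T3 (covers 7 new) → pick T1 (covers 4 new) → pick T2 (covers 1 new) → pick T5 (covers 1 new). Total picks: 4.

4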